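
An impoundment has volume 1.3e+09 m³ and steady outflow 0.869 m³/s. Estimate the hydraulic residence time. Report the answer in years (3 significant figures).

Q = 0.869 m³/s × 3.156e+07 s/yr = 2.742e+07 m³/yr.
Hydraulic residence time τ = V/Q = 1.3e+09/2.742e+07 = 47.4 yr.

47.4 yr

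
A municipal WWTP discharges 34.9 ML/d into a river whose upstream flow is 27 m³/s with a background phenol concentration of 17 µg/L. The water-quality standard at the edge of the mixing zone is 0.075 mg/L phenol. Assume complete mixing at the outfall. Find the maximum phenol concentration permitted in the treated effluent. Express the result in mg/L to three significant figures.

3.95 mg/L

34.9 ML/d = 0.4039 m³/s.
17 µg/L = 0.017 mg/L.
Mass balance: 0.075·27.4 = 0.4039·Cₑ + 27·0.017.
Cₑ = (2.055 − 0.459) / 0.4039 = 3.952 mg/L.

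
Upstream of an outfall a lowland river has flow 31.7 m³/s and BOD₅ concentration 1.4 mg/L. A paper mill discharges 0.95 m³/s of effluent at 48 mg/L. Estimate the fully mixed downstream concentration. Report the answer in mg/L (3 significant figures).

Flow-weighted mixing gives C = (0.95·48 + 31.7·1.4) / (0.95 + 31.7) = 89.98/32.65 = 2.756 mg/L.

2.76 mg/L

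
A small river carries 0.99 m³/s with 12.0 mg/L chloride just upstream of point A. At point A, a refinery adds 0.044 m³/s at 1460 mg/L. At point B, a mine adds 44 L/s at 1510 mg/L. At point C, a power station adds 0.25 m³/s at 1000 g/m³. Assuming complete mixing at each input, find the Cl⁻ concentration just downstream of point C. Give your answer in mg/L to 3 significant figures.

After input A: C = (0.99·12 + 0.044·1460) / 1.034 = 73.62 mg/L.
44 L/s = 0.044 m³/s.
After input B: C = (1.034·73.62 + 0.044·1510) / 1.078 = 132.2 mg/L.
After input C: C = (1.078·132.2 + 0.25·1000) / 1.328 = 295.6 mg/L.

296 mg/L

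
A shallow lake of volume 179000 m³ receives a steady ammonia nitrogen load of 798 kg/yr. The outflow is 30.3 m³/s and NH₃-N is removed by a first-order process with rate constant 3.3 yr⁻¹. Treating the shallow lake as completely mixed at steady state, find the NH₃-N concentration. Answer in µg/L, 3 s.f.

Outflow Q = 30.3 m³/s × 3.156e+07 s/yr = 9.562e+08 m³/yr.
Steady-state CSTR mass balance: W = Q·C + k·V·C, so C = W/(Q + kV).
Q + kV = 9.562e+08 + 3.3·179000 = 9.568e+08 m³/yr.
C = 798/9.568e+08 = 8.34e-07 kg/m³ = 0.000834 mg/L = 0.834 µg/L.

0.834 µg/L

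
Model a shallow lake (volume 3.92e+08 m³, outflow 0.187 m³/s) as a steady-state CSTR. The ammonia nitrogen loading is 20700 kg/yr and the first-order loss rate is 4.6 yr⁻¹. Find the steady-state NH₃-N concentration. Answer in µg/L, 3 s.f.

11.4 µg/L

Outflow Q = 0.187 m³/s × 3.156e+07 s/yr = 5.901e+06 m³/yr.
Steady-state CSTR mass balance: W = Q·C + k·V·C, so C = W/(Q + kV).
Q + kV = 5.901e+06 + 4.6·3.92e+08 = 1.809e+09 m³/yr.
C = 20700/1.809e+09 = 1.144e-05 kg/m³ = 0.01144 mg/L = 11.44 µg/L.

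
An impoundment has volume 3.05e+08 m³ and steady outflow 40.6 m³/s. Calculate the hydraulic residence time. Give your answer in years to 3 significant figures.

0.238 yr

Q = 40.6 m³/s × 3.156e+07 s/yr = 1.281e+09 m³/yr.
Hydraulic residence time τ = V/Q = 3.05e+08/1.281e+09 = 0.2381 yr.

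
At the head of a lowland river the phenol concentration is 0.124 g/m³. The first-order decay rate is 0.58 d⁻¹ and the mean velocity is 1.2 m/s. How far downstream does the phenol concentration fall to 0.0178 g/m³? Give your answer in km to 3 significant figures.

347 km

From C = C₀·e^(−kt), t = ln(C₀/C)/k = ln(0.124/0.0178)/0.58 = 1.941/0.58 = 3.347 d.
Distance = v·t = 1.2 m/s × 2.892e+05 s = 3.47e+05 m = 347 km.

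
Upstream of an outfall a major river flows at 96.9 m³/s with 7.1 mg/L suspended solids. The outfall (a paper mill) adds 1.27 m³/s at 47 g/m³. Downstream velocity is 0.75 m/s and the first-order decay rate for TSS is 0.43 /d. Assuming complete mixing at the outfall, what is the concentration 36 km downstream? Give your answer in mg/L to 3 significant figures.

6.00 mg/L

After complete mixing, C₀ = (1.27·47 + 96.9·7.1) / 98.17 = 7.616 mg/L.
Travel time t = 3.6e+04 m / 0.75 m/s = 4.8e+04 s = 0.5556 d.
C = 7.616·exp(−0.43·0.5556) = 7.616·0.7875 = 5.998 mg/L.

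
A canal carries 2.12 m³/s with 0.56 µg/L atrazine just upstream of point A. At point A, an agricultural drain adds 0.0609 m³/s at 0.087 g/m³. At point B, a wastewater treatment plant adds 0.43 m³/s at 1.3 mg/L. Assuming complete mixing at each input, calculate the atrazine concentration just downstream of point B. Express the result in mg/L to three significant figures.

0.217 mg/L

0.56 µg/L = 0.00056 mg/L.
After input A: C = (2.12·0.00056 + 0.0609·0.087) / 2.181 = 0.002974 mg/L.
After input B: C = (2.181·0.002974 + 0.43·1.3) / 2.611 = 0.2166 mg/L.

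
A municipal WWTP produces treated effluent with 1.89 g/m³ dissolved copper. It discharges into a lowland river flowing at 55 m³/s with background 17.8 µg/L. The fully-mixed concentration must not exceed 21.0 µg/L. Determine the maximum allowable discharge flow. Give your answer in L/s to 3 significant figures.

17.8 µg/L = 0.0178 mg/L.
21.0 µg/L = 0.021 mg/L.
Mass balance at complete mixing: C_std·(Q_w + Q_r) = Q_w·C_e + Q_r·C_b.
Rearranging, Q_w = Q_r·(C_std − C_b)/(C_e − C_std) = 55·(0.021 − 0.0178) / (1.89 − 0.021) = 0.09417 m³/s.
= 94.17 L/s.

94.2 L/s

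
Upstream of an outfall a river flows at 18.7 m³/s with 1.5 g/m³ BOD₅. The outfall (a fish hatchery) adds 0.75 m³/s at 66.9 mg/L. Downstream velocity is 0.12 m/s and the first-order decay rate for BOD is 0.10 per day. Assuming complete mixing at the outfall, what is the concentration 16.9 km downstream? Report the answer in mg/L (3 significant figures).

After complete mixing, C₀ = (0.75·66.9 + 18.7·1.5) / 19.45 = 4.022 mg/L.
Travel time t = 1.69e+04 m / 0.12 m/s = 1.408e+05 s = 1.63 d.
C = 4.022·exp(−0.10·1.63) = 4.022·0.8496 = 3.417 mg/L.

3.42 mg/L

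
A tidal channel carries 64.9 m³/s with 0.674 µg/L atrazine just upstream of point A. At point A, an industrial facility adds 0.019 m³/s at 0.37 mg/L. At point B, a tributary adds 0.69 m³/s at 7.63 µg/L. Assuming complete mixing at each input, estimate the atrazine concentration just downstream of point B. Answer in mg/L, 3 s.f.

0.674 µg/L = 0.000674 mg/L.
After input A: C = (64.9·0.000674 + 0.019·0.37) / 64.92 = 0.0007821 mg/L.
7.63 µg/L = 0.00763 mg/L.
After input B: C = (64.92·0.0007821 + 0.69·0.00763) / 65.61 = 0.0008541 mg/L.

0.000854 mg/L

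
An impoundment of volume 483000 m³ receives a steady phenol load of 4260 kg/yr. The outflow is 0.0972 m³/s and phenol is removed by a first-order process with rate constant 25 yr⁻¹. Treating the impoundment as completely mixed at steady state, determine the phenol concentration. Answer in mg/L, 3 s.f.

0.281 mg/L

Outflow Q = 0.0972 m³/s × 3.156e+07 s/yr = 3.067e+06 m³/yr.
Steady-state CSTR mass balance: W = Q·C + k·V·C, so C = W/(Q + kV).
Q + kV = 3.067e+06 + 25·483000 = 1.514e+07 m³/yr.
C = 4260/1.514e+07 = 0.0002813 kg/m³ = 0.2813 mg/L.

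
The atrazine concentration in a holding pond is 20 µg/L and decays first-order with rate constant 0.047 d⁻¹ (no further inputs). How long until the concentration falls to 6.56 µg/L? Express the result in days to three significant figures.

t = ln(C₀/C)/k = ln(20/6.56)/0.047 = 1.115/0.047 = 23.72 d.

23.7 d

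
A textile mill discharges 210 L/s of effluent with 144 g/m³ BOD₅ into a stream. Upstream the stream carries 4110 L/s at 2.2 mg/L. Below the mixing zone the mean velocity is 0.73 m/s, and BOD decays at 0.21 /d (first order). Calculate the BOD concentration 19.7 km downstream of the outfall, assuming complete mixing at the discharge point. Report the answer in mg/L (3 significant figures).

210 L/s = 0.21 m³/s.
4110 L/s = 4.11 m³/s.
After complete mixing, C₀ = (0.21·144 + 4.11·2.2) / 4.32 = 9.093 mg/L.
Travel time t = 1.97e+04 m / 0.73 m/s = 2.699e+04 s = 0.3123 d.
C = 9.093·exp(−0.21·0.3123) = 9.093·0.9365 = 8.516 mg/L.

8.52 mg/L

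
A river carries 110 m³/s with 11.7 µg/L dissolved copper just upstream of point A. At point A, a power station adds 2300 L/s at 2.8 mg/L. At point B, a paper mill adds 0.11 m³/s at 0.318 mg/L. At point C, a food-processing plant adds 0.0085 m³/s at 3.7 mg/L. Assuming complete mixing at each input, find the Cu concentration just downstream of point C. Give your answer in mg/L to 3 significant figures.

11.7 µg/L = 0.0117 mg/L.
2300 L/s = 2.3 m³/s.
After input A: C = (110·0.0117 + 2.3·2.8) / 112.3 = 0.06881 mg/L.
After input B: C = (112.3·0.06881 + 0.11·0.318) / 112.4 = 0.06905 mg/L.
After input C: C = (112.4·0.06905 + 0.0085·3.7) / 112.4 = 0.06933 mg/L.

0.0693 mg/L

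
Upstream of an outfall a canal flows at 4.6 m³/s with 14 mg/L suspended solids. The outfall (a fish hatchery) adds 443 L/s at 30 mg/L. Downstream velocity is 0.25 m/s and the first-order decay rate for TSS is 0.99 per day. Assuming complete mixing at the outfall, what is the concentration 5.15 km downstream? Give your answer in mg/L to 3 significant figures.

12.2 mg/L

443 L/s = 0.443 m³/s.
After complete mixing, C₀ = (0.443·30 + 4.6·14) / 5.043 = 15.41 mg/L.
Travel time t = 5150 m / 0.25 m/s = 2.06e+04 s = 0.2384 d.
C = 15.41·exp(−0.99·0.2384) = 15.41·0.7897 = 12.17 mg/L.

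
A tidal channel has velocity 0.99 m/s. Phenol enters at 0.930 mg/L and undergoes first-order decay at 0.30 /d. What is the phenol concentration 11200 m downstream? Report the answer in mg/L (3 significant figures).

0.894 mg/L

Travel time t = 11200 m / 0.99 m/s = 1.12e+04/0.99 = 1.131e+04 s = 0.1309 d.
First-order decay: C = 0.930·exp(−0.30·0.1309) = 0.930·0.9615 = 0.8942 mg/L.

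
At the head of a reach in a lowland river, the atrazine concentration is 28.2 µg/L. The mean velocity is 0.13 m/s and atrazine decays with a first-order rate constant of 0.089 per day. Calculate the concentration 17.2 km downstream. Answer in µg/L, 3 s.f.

Travel time t = 17.2 km / 0.13 m/s = 1.72e+04/0.13 = 1.323e+05 s = 1.531 d.
First-order decay: C = 28.2·exp(−0.089·1.531) = 28.2·0.8726 = 24.61 µg/L.

24.6 µg/L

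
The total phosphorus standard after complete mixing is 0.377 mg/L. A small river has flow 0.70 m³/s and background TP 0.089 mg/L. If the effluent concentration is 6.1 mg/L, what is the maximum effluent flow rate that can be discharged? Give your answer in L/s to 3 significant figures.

35.2 L/s

Mass balance at complete mixing: C_std·(Q_w + Q_r) = Q_w·C_e + Q_r·C_b.
Rearranging, Q_w = Q_r·(C_std − C_b)/(C_e − C_std) = 0.70·(0.377 − 0.089) / (6.1 − 0.377) = 0.03523 m³/s.
= 35.23 L/s.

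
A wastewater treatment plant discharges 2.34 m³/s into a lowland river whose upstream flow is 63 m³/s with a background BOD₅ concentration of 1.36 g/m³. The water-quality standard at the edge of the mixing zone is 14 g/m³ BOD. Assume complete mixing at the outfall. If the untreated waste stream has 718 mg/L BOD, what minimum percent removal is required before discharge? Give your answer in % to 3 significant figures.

50.7 %

Mass balance: 14·65.34 = 2.34·Cₑ + 63·1.36.
Cₑ = (914.8 − 85.68) / 2.34 = 354.3 mg/L.
Required removal = 1 − 354.3/718 = 50.65 %.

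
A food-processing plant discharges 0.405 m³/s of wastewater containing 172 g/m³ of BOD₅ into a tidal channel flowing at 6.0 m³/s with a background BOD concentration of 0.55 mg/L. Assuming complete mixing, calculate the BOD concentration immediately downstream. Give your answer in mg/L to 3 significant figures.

11.4 mg/L

Conservation of mass across the mixing zone: C = (0.405·172 + 6·0.55) / (0.405 + 6) = 72.96/6.405 = 11.39 mg/L.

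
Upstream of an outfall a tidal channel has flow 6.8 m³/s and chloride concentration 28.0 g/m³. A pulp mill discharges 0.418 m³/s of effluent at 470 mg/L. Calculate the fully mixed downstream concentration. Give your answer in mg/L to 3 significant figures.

53.6 mg/L

Flow-weighted mixing gives C = (0.418·470 + 6.8·28) / (0.418 + 6.8) = 386.9/7.218 = 53.6 mg/L.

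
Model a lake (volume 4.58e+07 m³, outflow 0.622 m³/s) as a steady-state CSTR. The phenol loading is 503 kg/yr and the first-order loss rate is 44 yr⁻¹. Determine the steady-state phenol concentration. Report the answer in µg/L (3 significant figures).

0.247 µg/L

Outflow Q = 0.622 m³/s × 3.156e+07 s/yr = 1.963e+07 m³/yr.
Steady-state CSTR mass balance: W = Q·C + k·V·C, so C = W/(Q + kV).
Q + kV = 1.963e+07 + 44·4.58e+07 = 2.035e+09 m³/yr.
C = 503/2.035e+09 = 2.472e-07 kg/m³ = 0.0002472 mg/L = 0.2472 µg/L.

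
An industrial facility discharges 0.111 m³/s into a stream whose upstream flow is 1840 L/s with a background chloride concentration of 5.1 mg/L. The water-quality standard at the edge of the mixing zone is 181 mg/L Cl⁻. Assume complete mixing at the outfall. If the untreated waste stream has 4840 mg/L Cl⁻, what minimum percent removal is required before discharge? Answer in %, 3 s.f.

36.0 %

1840 L/s = 1.84 m³/s.
Mass balance: 181·1.951 = 0.111·Cₑ + 1.84·5.1.
Cₑ = (353.1 − 9.384) / 0.111 = 3097 mg/L.
Required removal = 1 − 3097/4840 = 36.02 %.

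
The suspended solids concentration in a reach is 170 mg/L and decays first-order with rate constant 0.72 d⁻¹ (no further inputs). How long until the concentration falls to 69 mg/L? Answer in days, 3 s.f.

t = ln(C₀/C)/k = ln(170/69)/0.72 = 0.9017/0.72 = 1.252 d.

1.25 d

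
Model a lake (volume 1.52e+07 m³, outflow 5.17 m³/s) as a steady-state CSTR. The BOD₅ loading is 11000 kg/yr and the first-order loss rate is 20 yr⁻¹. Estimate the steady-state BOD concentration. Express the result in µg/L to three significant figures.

Outflow Q = 5.17 m³/s × 3.156e+07 s/yr = 1.632e+08 m³/yr.
Steady-state CSTR mass balance: W = Q·C + k·V·C, so C = W/(Q + kV).
Q + kV = 1.632e+08 + 20·1.52e+07 = 4.672e+08 m³/yr.
C = 11000/4.672e+08 = 2.355e-05 kg/m³ = 0.02355 mg/L = 23.55 µg/L.

23.5 µg/L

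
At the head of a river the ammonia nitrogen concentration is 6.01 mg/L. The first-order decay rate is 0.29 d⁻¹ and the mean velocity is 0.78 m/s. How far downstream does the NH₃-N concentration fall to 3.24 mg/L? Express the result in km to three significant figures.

From C = C₀·e^(−kt), t = ln(C₀/C)/k = ln(6.01/3.24)/0.29 = 0.6179/0.29 = 2.131 d.
Distance = v·t = 0.78 m/s × 1.841e+05 s = 1.436e+05 m = 143.6 km.

144 km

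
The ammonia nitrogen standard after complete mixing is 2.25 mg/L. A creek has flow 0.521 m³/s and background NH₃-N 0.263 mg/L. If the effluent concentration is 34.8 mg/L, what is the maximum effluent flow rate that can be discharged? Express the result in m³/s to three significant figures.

0.0318 m³/s

Mass balance at complete mixing: C_std·(Q_w + Q_r) = Q_w·C_e + Q_r·C_b.
Rearranging, Q_w = Q_r·(C_std − C_b)/(C_e − C_std) = 0.521·(2.25 − 0.263) / (34.8 − 2.25) = 0.0318 m³/s.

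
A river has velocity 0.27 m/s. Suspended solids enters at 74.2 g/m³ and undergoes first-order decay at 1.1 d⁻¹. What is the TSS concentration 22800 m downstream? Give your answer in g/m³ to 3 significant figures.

Travel time t = 22800 m / 0.27 m/s = 2.28e+04/0.27 = 8.444e+04 s = 0.9774 d.
First-order decay: C = 74.2·exp(−1.1·0.9774) = 74.2·0.3413 = 25.32 g/m³.

25.3 g/m³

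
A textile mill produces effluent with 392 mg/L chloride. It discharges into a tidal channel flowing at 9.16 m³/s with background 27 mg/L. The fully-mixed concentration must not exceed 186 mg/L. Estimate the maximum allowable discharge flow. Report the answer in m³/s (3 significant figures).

Mass balance at complete mixing: C_std·(Q_w + Q_r) = Q_w·C_e + Q_r·C_b.
Rearranging, Q_w = Q_r·(C_std − C_b)/(C_e − C_std) = 9.16·(186 − 27) / (392 − 186) = 7.07 m³/s.

7.07 m³/s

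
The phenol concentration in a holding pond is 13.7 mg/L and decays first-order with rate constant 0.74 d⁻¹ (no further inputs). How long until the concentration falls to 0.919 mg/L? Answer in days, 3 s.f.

3.65 d

t = ln(C₀/C)/k = ln(13.7/0.919)/0.74 = 2.702/0.74 = 3.651 d.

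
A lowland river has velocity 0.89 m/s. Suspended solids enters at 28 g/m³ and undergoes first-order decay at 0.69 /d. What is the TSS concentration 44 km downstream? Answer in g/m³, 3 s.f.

Travel time t = 44 km / 0.89 m/s = 4.4e+04/0.89 = 4.944e+04 s = 0.5722 d.
First-order decay: C = 28·exp(−0.69·0.5722) = 28·0.6738 = 18.87 g/m³.

18.9 g/m³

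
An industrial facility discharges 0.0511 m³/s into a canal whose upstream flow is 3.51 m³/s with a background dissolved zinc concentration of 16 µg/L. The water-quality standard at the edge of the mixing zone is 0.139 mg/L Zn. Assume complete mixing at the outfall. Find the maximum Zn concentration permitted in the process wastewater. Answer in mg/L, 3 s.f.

16 µg/L = 0.016 mg/L.
Mass balance: 0.139·3.561 = 0.0511·Cₑ + 3.51·0.016.
Cₑ = (0.495 − 0.05616) / 0.0511 = 8.588 mg/L.

8.59 mg/L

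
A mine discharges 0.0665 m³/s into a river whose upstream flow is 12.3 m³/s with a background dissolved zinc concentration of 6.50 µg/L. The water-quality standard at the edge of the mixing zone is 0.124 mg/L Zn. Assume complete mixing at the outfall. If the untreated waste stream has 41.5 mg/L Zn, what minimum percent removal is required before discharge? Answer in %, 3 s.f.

47.3 %

6.50 µg/L = 0.0065 mg/L.
Mass balance: 0.124·12.37 = 0.0665·Cₑ + 12.3·0.0065.
Cₑ = (1.533 − 0.07995) / 0.0665 = 21.86 mg/L.
Required removal = 1 − 21.86/41.5 = 47.33 %.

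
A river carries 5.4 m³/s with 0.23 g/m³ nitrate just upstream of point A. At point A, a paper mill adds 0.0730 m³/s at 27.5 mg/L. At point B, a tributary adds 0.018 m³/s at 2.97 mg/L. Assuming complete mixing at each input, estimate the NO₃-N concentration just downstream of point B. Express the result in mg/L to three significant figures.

After input A: C = (5.4·0.23 + 0.073·27.5) / 5.473 = 0.5937 mg/L.
After input B: C = (5.473·0.5937 + 0.018·2.97) / 5.491 = 0.6015 mg/L.

0.602 mg/L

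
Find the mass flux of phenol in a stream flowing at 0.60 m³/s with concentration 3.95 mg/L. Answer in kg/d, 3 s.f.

Mass flux = Q·C = 0.6 m³/s × 3.95 g/m³ = 2.37 g/s.
= 2.37 g/s × 86.4 = 204.8 kg/d.

205 kg/d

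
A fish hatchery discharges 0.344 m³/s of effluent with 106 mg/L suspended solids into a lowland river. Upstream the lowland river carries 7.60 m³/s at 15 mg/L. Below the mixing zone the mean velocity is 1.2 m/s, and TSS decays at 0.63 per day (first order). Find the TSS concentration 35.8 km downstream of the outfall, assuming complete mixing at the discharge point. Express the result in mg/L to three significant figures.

After complete mixing, C₀ = (0.344·106 + 7.6·15) / 7.944 = 18.94 mg/L.
Travel time t = 3.58e+04 m / 1.2 m/s = 2.983e+04 s = 0.3453 d.
C = 18.94·exp(−0.63·0.3453) = 18.94·0.8045 = 15.24 mg/L.

15.2 mg/L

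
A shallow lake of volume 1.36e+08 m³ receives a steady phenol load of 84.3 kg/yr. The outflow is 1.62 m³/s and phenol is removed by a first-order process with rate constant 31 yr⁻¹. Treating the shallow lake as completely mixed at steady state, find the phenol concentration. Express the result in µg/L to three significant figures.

0.0198 µg/L

Outflow Q = 1.62 m³/s × 3.156e+07 s/yr = 5.112e+07 m³/yr.
Steady-state CSTR mass balance: W = Q·C + k·V·C, so C = W/(Q + kV).
Q + kV = 5.112e+07 + 31·1.36e+08 = 4.267e+09 m³/yr.
C = 84.3/4.267e+09 = 1.976e-08 kg/m³ = 1.976e-05 mg/L = 0.01976 µg/L.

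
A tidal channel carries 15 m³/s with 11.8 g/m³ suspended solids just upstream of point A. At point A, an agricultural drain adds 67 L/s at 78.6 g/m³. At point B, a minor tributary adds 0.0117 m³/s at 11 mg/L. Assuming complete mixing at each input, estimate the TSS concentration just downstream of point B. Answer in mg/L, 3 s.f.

67 L/s = 0.067 m³/s.
After input A: C = (15·11.8 + 0.067·78.6) / 15.07 = 12.1 mg/L.
After input B: C = (15.07·12.1 + 0.0117·11) / 15.08 = 12.1 mg/L.

12.1 mg/L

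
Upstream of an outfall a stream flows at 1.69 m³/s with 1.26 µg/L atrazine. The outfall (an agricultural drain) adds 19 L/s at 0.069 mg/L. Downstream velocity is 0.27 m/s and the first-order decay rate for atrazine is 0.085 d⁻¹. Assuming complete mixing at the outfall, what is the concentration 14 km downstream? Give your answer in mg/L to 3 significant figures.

0.00191 mg/L

19 L/s = 0.019 m³/s.
1.26 µg/L = 0.00126 mg/L.
After complete mixing, C₀ = (0.019·0.069 + 1.69·0.00126) / 1.709 = 0.002013 mg/L.
Travel time t = 1.4e+04 m / 0.27 m/s = 5.185e+04 s = 0.6001 d.
C = 0.002013·exp(−0.085·0.6001) = 0.002013·0.9503 = 0.001913 mg/L.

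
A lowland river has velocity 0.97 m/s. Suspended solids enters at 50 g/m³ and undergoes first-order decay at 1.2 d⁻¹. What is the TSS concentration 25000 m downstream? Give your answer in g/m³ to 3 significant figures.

35.0 g/m³

Travel time t = 25000 m / 0.97 m/s = 2.5e+04/0.97 = 2.577e+04 s = 0.2983 d.
First-order decay: C = 50·exp(−1.2·0.2983) = 50·0.6991 = 34.96 g/m³.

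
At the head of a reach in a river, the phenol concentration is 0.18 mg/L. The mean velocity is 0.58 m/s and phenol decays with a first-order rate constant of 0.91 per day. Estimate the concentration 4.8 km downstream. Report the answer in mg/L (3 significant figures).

Travel time t = 4.8 km / 0.58 m/s = 4800/0.58 = 8276 s = 0.09579 d.
First-order decay: C = 0.18·exp(−0.91·0.09579) = 0.18·0.9165 = 0.165 mg/L.

0.165 mg/L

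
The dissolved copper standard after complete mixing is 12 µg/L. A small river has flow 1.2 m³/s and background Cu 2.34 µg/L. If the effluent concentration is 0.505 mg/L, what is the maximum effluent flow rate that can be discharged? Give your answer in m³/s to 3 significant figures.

0.0235 m³/s

2.34 µg/L = 0.00234 mg/L.
12 µg/L = 0.012 mg/L.
Mass balance at complete mixing: C_std·(Q_w + Q_r) = Q_w·C_e + Q_r·C_b.
Rearranging, Q_w = Q_r·(C_std − C_b)/(C_e − C_std) = 1.2·(0.012 − 0.00234) / (0.505 − 0.012) = 0.02351 m³/s.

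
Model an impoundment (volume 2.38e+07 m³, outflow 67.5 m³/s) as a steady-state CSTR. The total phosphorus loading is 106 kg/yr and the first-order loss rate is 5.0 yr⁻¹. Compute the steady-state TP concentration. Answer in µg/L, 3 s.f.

Outflow Q = 67.5 m³/s × 3.156e+07 s/yr = 2.13e+09 m³/yr.
Steady-state CSTR mass balance: W = Q·C + k·V·C, so C = W/(Q + kV).
Q + kV = 2.13e+09 + 5.0·2.38e+07 = 2.249e+09 m³/yr.
C = 106/2.249e+09 = 4.713e-08 kg/m³ = 4.713e-05 mg/L = 0.04713 µg/L.

0.0471 µg/L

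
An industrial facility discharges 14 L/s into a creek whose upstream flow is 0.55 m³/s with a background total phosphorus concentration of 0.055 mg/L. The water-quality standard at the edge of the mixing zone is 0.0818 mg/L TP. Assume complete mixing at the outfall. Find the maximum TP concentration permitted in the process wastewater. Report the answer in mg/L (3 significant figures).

1.13 mg/L

14 L/s = 0.014 m³/s.
Mass balance: 0.0818·0.564 = 0.014·Cₑ + 0.55·0.055.
Cₑ = (0.04614 − 0.03025) / 0.014 = 1.135 mg/L.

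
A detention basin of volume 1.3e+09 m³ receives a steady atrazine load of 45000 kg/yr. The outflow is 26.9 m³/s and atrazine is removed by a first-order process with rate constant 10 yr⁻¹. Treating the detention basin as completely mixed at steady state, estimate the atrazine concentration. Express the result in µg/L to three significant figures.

3.25 µg/L

Outflow Q = 26.9 m³/s × 3.156e+07 s/yr = 8.489e+08 m³/yr.
Steady-state CSTR mass balance: W = Q·C + k·V·C, so C = W/(Q + kV).
Q + kV = 8.489e+08 + 10·1.3e+09 = 1.385e+10 m³/yr.
C = 45000/1.385e+10 = 3.249e-06 kg/m³ = 0.003249 mg/L = 3.249 µg/L.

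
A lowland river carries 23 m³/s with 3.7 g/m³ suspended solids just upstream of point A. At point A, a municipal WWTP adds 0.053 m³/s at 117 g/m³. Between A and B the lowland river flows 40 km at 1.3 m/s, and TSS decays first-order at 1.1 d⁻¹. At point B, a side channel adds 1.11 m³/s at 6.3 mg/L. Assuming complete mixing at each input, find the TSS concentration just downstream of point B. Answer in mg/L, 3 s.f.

2.84 mg/L

After input A: C = (23·3.7 + 0.053·117) / 23.05 = 3.96 mg/L.
Over the 40 km reach to input B (t = 3.077e+04 s = 0.3561 d), decay gives C = 3.96·exp(−1.1·0.3561) = 2.677 mg/L.
After input B: C = (23.05·2.677 + 1.11·6.3) / 24.16 = 2.843 mg/L.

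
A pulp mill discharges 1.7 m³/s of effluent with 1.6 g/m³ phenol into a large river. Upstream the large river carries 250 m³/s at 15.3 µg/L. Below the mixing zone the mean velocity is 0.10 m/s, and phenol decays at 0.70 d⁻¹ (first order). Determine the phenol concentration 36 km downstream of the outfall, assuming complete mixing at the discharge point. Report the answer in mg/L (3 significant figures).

0.00141 mg/L

15.3 µg/L = 0.0153 mg/L.
After complete mixing, C₀ = (1.7·1.6 + 250·0.0153) / 251.7 = 0.026 mg/L.
Travel time t = 3.6e+04 m / 0.10 m/s = 3.6e+05 s = 4.167 d.
C = 0.026·exp(−0.70·4.167) = 0.026·0.05411 = 0.001407 mg/L.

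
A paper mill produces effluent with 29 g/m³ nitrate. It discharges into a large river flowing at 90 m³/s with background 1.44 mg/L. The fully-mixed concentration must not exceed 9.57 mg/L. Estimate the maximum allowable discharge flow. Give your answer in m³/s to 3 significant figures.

Mass balance at complete mixing: C_std·(Q_w + Q_r) = Q_w·C_e + Q_r·C_b.
Rearranging, Q_w = Q_r·(C_std − C_b)/(C_e − C_std) = 90·(9.57 − 1.44) / (29 − 9.57) = 37.66 m³/s.

37.7 m³/s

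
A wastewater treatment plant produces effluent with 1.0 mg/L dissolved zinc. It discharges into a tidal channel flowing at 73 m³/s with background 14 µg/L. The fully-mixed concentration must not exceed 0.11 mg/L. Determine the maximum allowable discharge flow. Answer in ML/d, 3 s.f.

14 µg/L = 0.014 mg/L.
Mass balance at complete mixing: C_std·(Q_w + Q_r) = Q_w·C_e + Q_r·C_b.
Rearranging, Q_w = Q_r·(C_std − C_b)/(C_e − C_std) = 73·(0.11 − 0.014) / (1 − 0.11) = 7.874 m³/s.
= 680.3 ML/d.

680 ML/d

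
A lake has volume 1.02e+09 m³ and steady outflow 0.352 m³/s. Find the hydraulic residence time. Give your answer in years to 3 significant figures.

Q = 0.352 m³/s × 3.156e+07 s/yr = 1.111e+07 m³/yr.
Hydraulic residence time τ = V/Q = 1.02e+09/1.111e+07 = 91.82 yr.

91.8 yr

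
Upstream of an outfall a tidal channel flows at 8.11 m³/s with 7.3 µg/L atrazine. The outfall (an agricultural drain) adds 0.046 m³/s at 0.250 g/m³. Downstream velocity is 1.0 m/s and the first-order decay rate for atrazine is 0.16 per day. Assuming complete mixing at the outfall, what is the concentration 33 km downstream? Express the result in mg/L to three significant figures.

0.00815 mg/L

7.3 µg/L = 0.0073 mg/L.
After complete mixing, C₀ = (0.046·0.25 + 8.11·0.0073) / 8.156 = 0.008669 mg/L.
Travel time t = 3.3e+04 m / 1.0 m/s = 3.3e+04 s = 0.3819 d.
C = 0.008669·exp(−0.16·0.3819) = 0.008669·0.9407 = 0.008155 mg/L.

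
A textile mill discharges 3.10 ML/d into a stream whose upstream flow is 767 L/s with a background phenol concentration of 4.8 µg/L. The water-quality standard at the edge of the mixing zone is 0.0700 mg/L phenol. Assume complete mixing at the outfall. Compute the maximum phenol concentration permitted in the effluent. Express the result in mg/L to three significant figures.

1.46 mg/L

3.10 ML/d = 0.03588 m³/s.
767 L/s = 0.767 m³/s.
4.8 µg/L = 0.0048 mg/L.
Mass balance: 0.07·0.8029 = 0.03588·Cₑ + 0.767·0.0048.
Cₑ = (0.0562 − 0.003682) / 0.03588 = 1.464 mg/L.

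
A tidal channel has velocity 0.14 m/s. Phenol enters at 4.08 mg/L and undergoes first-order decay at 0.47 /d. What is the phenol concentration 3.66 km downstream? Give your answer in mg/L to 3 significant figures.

3.54 mg/L

Travel time t = 3.66 km / 0.14 m/s = 3660/0.14 = 2.614e+04 s = 0.3026 d.
First-order decay: C = 4.08·exp(−0.47·0.3026) = 4.08·0.8674 = 3.539 mg/L.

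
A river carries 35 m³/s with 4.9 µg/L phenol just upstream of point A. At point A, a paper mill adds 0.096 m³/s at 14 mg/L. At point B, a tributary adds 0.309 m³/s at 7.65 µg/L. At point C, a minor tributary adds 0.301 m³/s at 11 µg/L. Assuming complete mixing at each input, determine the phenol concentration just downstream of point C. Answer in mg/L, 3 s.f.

0.0426 mg/L

4.9 µg/L = 0.0049 mg/L.
After input A: C = (35·0.0049 + 0.096·14) / 35.1 = 0.04318 mg/L.
7.65 µg/L = 0.00765 mg/L.
After input B: C = (35.1·0.04318 + 0.309·0.00765) / 35.4 = 0.04287 mg/L.
11 µg/L = 0.011 mg/L.
After input C: C = (35.4·0.04287 + 0.301·0.011) / 35.71 = 0.0426 mg/L.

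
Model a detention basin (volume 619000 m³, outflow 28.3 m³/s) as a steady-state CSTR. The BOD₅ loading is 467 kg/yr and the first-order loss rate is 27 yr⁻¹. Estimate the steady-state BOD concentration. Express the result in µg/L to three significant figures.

0.513 µg/L

Outflow Q = 28.3 m³/s × 3.156e+07 s/yr = 8.931e+08 m³/yr.
Steady-state CSTR mass balance: W = Q·C + k·V·C, so C = W/(Q + kV).
Q + kV = 8.931e+08 + 27·619000 = 9.098e+08 m³/yr.
C = 467/9.098e+08 = 5.133e-07 kg/m³ = 0.0005133 mg/L = 0.5133 µg/L.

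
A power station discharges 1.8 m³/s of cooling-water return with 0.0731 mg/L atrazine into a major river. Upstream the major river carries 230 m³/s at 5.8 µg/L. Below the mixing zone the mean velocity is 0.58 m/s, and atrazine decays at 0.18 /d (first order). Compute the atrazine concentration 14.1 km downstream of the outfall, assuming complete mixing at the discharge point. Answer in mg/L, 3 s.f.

5.8 µg/L = 0.0058 mg/L.
After complete mixing, C₀ = (1.8·0.0731 + 230·0.0058) / 231.8 = 0.006323 mg/L.
Travel time t = 1.41e+04 m / 0.58 m/s = 2.431e+04 s = 0.2814 d.
C = 0.006323·exp(−0.18·0.2814) = 0.006323·0.9506 = 0.00601 mg/L.

0.00601 mg/L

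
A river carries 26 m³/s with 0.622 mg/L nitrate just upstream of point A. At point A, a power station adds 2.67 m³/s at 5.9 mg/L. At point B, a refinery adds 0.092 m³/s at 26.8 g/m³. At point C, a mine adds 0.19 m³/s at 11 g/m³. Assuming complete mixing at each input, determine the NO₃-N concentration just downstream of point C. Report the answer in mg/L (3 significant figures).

1.26 mg/L

After input A: C = (26·0.622 + 2.67·5.9) / 28.67 = 1.114 mg/L.
After input B: C = (28.67·1.114 + 0.092·26.8) / 28.76 = 1.196 mg/L.
After input C: C = (28.76·1.196 + 0.19·11) / 28.95 = 1.26 mg/L.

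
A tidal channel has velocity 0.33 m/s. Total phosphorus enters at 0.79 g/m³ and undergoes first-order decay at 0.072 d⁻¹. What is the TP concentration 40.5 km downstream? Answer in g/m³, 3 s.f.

0.713 g/m³

Travel time t = 40.5 km / 0.33 m/s = 4.05e+04/0.33 = 1.227e+05 s = 1.42 d.
First-order decay: C = 0.79·exp(−0.072·1.42) = 0.79·0.9028 = 0.7132 g/m³.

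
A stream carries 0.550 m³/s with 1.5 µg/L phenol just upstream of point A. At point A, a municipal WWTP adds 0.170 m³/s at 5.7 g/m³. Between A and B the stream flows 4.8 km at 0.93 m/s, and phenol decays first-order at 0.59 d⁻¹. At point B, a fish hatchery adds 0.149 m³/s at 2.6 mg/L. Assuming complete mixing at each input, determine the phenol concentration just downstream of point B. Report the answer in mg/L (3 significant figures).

1.5 µg/L = 0.0015 mg/L.
After input A: C = (0.55·0.0015 + 0.17·5.7) / 0.72 = 1.347 mg/L.
Over the 4.8 km reach to input B (t = 5161 s = 0.05974 d), decay gives C = 1.347·exp(−0.59·0.05974) = 1.3 mg/L.
After input B: C = (0.72·1.3 + 0.149·2.6) / 0.869 = 1.523 mg/L.

1.52 mg/L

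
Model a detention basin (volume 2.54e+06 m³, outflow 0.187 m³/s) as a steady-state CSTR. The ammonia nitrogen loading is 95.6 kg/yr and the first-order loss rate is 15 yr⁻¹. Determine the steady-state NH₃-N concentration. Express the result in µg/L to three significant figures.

Outflow Q = 0.187 m³/s × 3.156e+07 s/yr = 5.901e+06 m³/yr.
Steady-state CSTR mass balance: W = Q·C + k·V·C, so C = W/(Q + kV).
Q + kV = 5.901e+06 + 15·2.54e+06 = 4.4e+07 m³/yr.
C = 95.6/4.4e+07 = 2.173e-06 kg/m³ = 0.002173 mg/L = 2.173 µg/L.

2.17 µg/L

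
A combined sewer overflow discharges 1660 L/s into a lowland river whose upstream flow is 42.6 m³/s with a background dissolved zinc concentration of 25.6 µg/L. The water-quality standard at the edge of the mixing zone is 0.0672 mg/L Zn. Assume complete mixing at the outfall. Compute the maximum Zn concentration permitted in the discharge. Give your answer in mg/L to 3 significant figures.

1.13 mg/L

1660 L/s = 1.66 m³/s.
25.6 µg/L = 0.0256 mg/L.
Mass balance: 0.0672·44.26 = 1.66·Cₑ + 42.6·0.0256.
Cₑ = (2.974 − 1.091) / 1.66 = 1.135 mg/L.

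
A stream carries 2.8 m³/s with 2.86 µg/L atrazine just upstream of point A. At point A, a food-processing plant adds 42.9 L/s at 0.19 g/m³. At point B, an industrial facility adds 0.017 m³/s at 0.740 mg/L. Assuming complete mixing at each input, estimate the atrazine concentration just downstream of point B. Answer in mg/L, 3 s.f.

2.86 µg/L = 0.00286 mg/L.
42.9 L/s = 0.0429 m³/s.
After input A: C = (2.8·0.00286 + 0.0429·0.19) / 2.843 = 0.005684 mg/L.
After input B: C = (2.843·0.005684 + 0.017·0.74) / 2.86 = 0.01005 mg/L.

0.0100 mg/L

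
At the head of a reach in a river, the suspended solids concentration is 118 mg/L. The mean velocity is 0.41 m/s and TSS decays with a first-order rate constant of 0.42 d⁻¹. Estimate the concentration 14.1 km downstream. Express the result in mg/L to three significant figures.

Travel time t = 14.1 km / 0.41 m/s = 1.41e+04/0.41 = 3.439e+04 s = 0.398 d.
First-order decay: C = 118·exp(−0.42·0.398) = 118·0.8461 = 99.83 mg/L.

99.8 mg/L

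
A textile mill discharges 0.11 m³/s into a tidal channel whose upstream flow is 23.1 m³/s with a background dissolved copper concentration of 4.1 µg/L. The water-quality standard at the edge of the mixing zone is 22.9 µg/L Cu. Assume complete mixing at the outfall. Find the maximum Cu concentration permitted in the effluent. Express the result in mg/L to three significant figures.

3.97 mg/L

4.1 µg/L = 0.0041 mg/L.
22.9 µg/L = 0.0229 mg/L.
Mass balance: 0.0229·23.21 = 0.11·Cₑ + 23.1·0.0041.
Cₑ = (0.5315 − 0.09471) / 0.11 = 3.971 mg/L.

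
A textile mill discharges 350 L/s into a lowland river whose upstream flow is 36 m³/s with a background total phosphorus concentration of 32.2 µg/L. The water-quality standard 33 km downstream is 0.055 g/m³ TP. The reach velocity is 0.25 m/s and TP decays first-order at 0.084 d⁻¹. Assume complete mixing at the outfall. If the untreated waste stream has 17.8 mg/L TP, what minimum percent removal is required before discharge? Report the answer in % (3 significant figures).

82.1 %

350 L/s = 0.35 m³/s.
32.2 µg/L = 0.0322 mg/L.
Travel time to the compliance point: t = 3.3e+04/0.25 = 1.32e+05 s = 1.528 d; decay factor exp(−0.084·1.528) = 0.8796.
So the concentration just after mixing may be at most 0.055/0.8796 = 0.06253 mg/L.
Mass balance: 0.06253·36.35 = 0.35·Cₑ + 36·0.0322.
Cₑ = (2.273 − 1.159) / 0.35 = 3.182 mg/L.
Required removal = 1 − 3.182/17.8 = 82.12 %.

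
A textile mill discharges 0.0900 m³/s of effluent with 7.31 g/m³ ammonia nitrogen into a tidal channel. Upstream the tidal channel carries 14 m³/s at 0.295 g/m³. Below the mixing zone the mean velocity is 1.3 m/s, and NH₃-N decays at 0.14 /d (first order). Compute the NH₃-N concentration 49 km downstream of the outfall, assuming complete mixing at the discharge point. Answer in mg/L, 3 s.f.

0.320 mg/L

After complete mixing, C₀ = (0.09·7.31 + 14·0.295) / 14.09 = 0.3398 mg/L.
Travel time t = 4.9e+04 m / 1.3 m/s = 3.769e+04 s = 0.4363 d.
C = 0.3398·exp(−0.14·0.4363) = 0.3398·0.9408 = 0.3197 mg/L.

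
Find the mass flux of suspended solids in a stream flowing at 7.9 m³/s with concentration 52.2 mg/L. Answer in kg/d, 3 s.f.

Mass flux = Q·C = 7.9 m³/s × 52.2 g/m³ = 412.4 g/s.
= 412.4 g/s × 86.4 = 3.563e+04 kg/d.

35600 kg/d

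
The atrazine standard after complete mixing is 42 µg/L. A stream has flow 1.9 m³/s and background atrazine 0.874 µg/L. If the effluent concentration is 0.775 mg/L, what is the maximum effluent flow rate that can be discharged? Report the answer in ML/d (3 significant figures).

9.21 ML/d

0.874 µg/L = 0.000874 mg/L.
42 µg/L = 0.042 mg/L.
Mass balance at complete mixing: C_std·(Q_w + Q_r) = Q_w·C_e + Q_r·C_b.
Rearranging, Q_w = Q_r·(C_std − C_b)/(C_e − C_std) = 1.9·(0.042 − 0.000874) / (0.775 − 0.042) = 0.1066 m³/s.
= 9.21 ML/d.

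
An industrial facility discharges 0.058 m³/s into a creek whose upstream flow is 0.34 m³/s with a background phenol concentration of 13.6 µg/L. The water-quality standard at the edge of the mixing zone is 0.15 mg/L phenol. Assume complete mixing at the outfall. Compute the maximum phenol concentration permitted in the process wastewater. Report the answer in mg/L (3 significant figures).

13.6 µg/L = 0.0136 mg/L.
Mass balance: 0.15·0.398 = 0.058·Cₑ + 0.34·0.0136.
Cₑ = (0.0597 − 0.004624) / 0.058 = 0.9496 mg/L.

0.950 mg/L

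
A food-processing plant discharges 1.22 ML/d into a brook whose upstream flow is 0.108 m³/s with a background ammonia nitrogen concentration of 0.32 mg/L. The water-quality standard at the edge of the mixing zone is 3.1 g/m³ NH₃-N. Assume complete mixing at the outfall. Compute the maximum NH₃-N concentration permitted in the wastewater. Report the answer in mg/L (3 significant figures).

1.22 ML/d = 0.01412 m³/s.
Mass balance: 3.1·0.1221 = 0.01412·Cₑ + 0.108·0.32.
Cₑ = (0.3786 − 0.03456) / 0.01412 = 24.36 mg/L.

24.4 mg/L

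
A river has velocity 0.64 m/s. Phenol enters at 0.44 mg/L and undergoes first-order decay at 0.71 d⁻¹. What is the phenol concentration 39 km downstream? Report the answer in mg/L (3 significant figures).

Travel time t = 39 km / 0.64 m/s = 3.9e+04/0.64 = 6.094e+04 s = 0.7053 d.
First-order decay: C = 0.44·exp(−0.71·0.7053) = 0.44·0.6061 = 0.2667 mg/L.

0.267 mg/L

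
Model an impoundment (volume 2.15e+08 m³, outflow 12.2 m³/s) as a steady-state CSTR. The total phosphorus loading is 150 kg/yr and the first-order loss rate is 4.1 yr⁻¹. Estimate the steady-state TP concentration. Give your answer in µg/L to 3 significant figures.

0.118 µg/L

Outflow Q = 12.2 m³/s × 3.156e+07 s/yr = 3.85e+08 m³/yr.
Steady-state CSTR mass balance: W = Q·C + k·V·C, so C = W/(Q + kV).
Q + kV = 3.85e+08 + 4.1·2.15e+08 = 1.267e+09 m³/yr.
C = 150/1.267e+09 = 1.184e-07 kg/m³ = 0.0001184 mg/L = 0.1184 µg/L.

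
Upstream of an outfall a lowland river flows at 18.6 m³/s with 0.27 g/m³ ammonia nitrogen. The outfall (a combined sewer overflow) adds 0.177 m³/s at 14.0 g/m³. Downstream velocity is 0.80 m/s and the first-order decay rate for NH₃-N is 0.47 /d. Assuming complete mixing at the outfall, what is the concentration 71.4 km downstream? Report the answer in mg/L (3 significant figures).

0.246 mg/L

After complete mixing, C₀ = (0.177·14 + 18.6·0.27) / 18.78 = 0.3994 mg/L.
Travel time t = 7.14e+04 m / 0.80 m/s = 8.925e+04 s = 1.033 d.
C = 0.3994·exp(−0.47·1.033) = 0.3994·0.6154 = 0.2458 mg/L.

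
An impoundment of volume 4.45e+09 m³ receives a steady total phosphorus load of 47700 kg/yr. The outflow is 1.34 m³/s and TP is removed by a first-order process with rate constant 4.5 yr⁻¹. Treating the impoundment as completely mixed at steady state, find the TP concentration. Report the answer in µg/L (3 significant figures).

Outflow Q = 1.34 m³/s × 3.156e+07 s/yr = 4.229e+07 m³/yr.
Steady-state CSTR mass balance: W = Q·C + k·V·C, so C = W/(Q + kV).
Q + kV = 4.229e+07 + 4.5·4.45e+09 = 2.007e+10 m³/yr.
C = 47700/2.007e+10 = 2.377e-06 kg/m³ = 0.002377 mg/L = 2.377 µg/L.

2.38 µg/L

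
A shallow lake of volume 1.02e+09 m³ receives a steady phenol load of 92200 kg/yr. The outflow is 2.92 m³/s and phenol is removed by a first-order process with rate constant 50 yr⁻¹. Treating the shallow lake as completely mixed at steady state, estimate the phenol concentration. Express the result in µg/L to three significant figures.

1.80 µg/L

Outflow Q = 2.92 m³/s × 3.156e+07 s/yr = 9.215e+07 m³/yr.
Steady-state CSTR mass balance: W = Q·C + k·V·C, so C = W/(Q + kV).
Q + kV = 9.215e+07 + 50·1.02e+09 = 5.109e+10 m³/yr.
C = 92200/5.109e+10 = 1.805e-06 kg/m³ = 0.001805 mg/L = 1.805 µg/L.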